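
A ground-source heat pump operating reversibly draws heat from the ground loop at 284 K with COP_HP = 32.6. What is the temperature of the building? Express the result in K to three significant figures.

293 K

COP_HP = T_H/(T_H − T_C) rearranges to T_H = COP·T_C/(COP − 1).
With T_C = 284.00 K, T_H = 32.6 × 284.00/31.60 = 292.99 K.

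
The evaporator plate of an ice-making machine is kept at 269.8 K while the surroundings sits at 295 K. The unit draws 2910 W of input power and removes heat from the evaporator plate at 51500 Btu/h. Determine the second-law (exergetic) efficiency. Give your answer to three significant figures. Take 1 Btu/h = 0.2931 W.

0.484

Converting, Q̇_C = 51500 Btu/h = 15090 W, so COP_actual = Q̇_C/Ẇ = 15090/2910 = 5.187.
The reservoir spacing is ΔT = 295 − 269.8 = 25.20 K.
COP_Carnot = T_C/ΔT = 269.80/25.20 = 10.71.
η_II = COP_actual/COP_Carnot = 5.187/10.71 = 0.4845.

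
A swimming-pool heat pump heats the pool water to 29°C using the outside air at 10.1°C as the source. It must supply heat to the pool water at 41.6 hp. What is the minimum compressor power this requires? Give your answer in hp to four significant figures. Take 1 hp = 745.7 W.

2.602 hp

In absolute terms T_C = 283.25 K and T_H = 302.15 K, so ΔT = 18.90 K.
COP_Carnot = T_H/ΔT = 302.15/18.90 = 15.99.
Ẇ_min = Q̇/COP_Carnot = 41.60/15.99 = 2.602 hp.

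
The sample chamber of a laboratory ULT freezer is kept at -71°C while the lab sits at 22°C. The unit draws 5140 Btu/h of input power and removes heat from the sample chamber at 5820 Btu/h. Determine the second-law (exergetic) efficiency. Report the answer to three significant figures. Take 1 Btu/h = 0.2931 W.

0.521

COP_actual = Q̇_C/Ẇ = 5820/5140 = 1.132.
In absolute terms T_C = 202.15 K and T_H = 295.15 K, so ΔT = 93.00 K.
COP_Carnot = T_C/ΔT = 202.15/93.00 = 2.174.
η_II = COP_actual/COP_Carnot = 1.132/2.174 = 0.5209.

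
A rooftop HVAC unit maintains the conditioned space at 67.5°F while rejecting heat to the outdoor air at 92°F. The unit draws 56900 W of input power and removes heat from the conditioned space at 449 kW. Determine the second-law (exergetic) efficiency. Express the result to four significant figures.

0.3667

Converting, Q̇_C = 449.0 kW = 449000 W, so COP_actual = Q̇_C/Ẇ = 449000/56900 = 7.891.
In absolute terms T_C = 292.87 K and T_H = 306.48 K, so ΔT = 13.61 K.
COP_Carnot = T_C/ΔT = 292.87/13.61 = 21.52.
η_II = COP_actual/COP_Carnot = 7.891/21.52 = 0.3667.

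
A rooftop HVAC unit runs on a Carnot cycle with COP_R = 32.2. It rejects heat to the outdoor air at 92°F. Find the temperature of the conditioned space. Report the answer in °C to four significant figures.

For a Carnot refrigerator COP_R = T_C/(T_H − T_C), so T_C = COP·T_H/(1 + COP).
With T_H = 306.48 K, T_C = 32.2 × 306.48/33.20 = 297.25 K.
Converting, 297.25 K = 24.10°C.

24.10 °C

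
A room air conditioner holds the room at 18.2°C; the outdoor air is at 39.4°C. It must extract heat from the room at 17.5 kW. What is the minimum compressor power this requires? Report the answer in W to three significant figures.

In absolute terms T_C = 291.35 K and T_H = 312.55 K, so ΔT = 21.20 K.
COP_Carnot = T_C/ΔT = 291.35/21.20 = 13.74.
Ẇ_min = Q̇/COP_Carnot = 17.50/13.74 = 1.273 kW = 1273 W.

1270 W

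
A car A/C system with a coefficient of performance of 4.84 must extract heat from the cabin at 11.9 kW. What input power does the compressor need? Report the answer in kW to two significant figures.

Ẇ = Q̇_C/COP = 11.90/4.84 = 2.459 kW.

2.5 kW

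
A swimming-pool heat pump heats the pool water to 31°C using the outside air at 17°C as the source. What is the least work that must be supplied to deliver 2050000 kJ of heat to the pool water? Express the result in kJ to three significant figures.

In absolute terms T_C = 290.15 K and T_H = 304.15 K, so ΔT = 14.00 K.
The reversible limit is COP_HP = T_H/ΔT = 21.73, so W_min = Q_H/COP = Q_H·ΔT/T_H.
W_min = 2050000 × 14.00/304.15 = 94360 kJ.

94400 kJ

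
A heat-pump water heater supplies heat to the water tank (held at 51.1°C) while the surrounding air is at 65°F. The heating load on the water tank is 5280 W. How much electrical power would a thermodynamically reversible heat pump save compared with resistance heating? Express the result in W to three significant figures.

In absolute terms T_C = 291.48 K and T_H = 324.25 K, so ΔT = 32.77 K.
COP_Carnot = T_H/ΔT = 324.25/32.77 = 9.896.
Resistance heating needs Ẇ_res = Q̇_H = 5280 W; the reversible heat pump needs only Ẇ_hp = Q̇_H/COP = 533.6 W.
Saving = 5280 − 533.6 = 4746 W.

4750 W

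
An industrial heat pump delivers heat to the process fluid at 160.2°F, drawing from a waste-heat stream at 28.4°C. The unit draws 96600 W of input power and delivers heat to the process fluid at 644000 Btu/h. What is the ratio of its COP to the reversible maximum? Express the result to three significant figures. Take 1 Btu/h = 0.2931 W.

Converting, Q̇_H = 644000 Btu/h = 188800 W, so COP_actual = Q̇_H/Ẇ = 188800/96600 = 1.954.
In absolute terms T_C = 301.55 K and T_H = 344.37 K, so ΔT = 42.82 K.
COP_Carnot = T_H/ΔT = 344.37/42.82 = 8.042.
η_II = COP_actual/COP_Carnot = 1.954/8.042 = 0.2430.

0.243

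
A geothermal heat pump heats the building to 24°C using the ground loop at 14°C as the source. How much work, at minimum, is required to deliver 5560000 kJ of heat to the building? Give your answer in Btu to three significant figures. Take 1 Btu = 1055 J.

In absolute terms T_C = 287.15 K and T_H = 297.15 K, so ΔT = 10.00 K.
The reversible limit is COP_HP = T_H/ΔT = 29.72, so W_min = Q_H/COP = Q_H·ΔT/T_H.
W_min = 5560000 × 10.00/297.15 = 187100 kJ = 177400 Btu.

177000 Btu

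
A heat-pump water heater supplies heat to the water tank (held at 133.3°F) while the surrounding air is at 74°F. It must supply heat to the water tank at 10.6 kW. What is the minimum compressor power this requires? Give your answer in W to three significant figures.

In absolute terms T_C = 296.48 K and T_H = 329.43 K, so ΔT = 32.94 K.
COP_Carnot = T_H/ΔT = 329.43/32.94 = 9.999.
Ẇ_min = Q̇/COP_Carnot = 10.60/9.999 = 1.060 kW = 1060 W.

1060 W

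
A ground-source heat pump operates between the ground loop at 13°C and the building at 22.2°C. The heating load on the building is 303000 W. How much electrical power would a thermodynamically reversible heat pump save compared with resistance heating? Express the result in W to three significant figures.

In absolute terms T_C = 286.15 K and T_H = 295.35 K, so ΔT = 9.200 K.
COP_Carnot = T_H/ΔT = 295.35/9.200 = 32.10.
Resistance heating needs Ẇ_res = Q̇_H = 303000 W; the reversible heat pump needs only Ẇ_hp = Q̇_H/COP = 9438 W.
Saving = 303000 − 9438 = 293600 W.

294000 W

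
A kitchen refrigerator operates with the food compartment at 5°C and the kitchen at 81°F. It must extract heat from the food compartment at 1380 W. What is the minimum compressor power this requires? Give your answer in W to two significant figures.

In absolute terms T_C = 278.15 K and T_H = 300.37 K, so ΔT = 22.22 K.
COP_Carnot = T_C/ΔT = 278.15/22.22 = 12.52.
Ẇ_min = Q̇/COP_Carnot = 1380/12.52 = 110.3 W.

110 W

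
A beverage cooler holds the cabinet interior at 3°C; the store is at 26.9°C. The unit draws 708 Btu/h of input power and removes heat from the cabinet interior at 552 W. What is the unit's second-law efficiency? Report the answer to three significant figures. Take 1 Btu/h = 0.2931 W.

0.230

Converting, Q̇_C = 552.0 W = 1883 Btu/h, so COP_actual = Q̇_C/Ẇ = 1883/708.0 = 2.660.
In absolute terms T_C = 276.15 K and T_H = 300.05 K, so ΔT = 23.90 K.
COP_Carnot = T_C/ΔT = 276.15/23.90 = 11.55.
η_II = COP_actual/COP_Carnot = 2.660/11.55 = 0.2302.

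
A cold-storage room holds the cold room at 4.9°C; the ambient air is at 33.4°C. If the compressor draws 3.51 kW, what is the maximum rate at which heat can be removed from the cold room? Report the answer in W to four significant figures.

34240 W

In absolute terms T_C = 278.05 K and T_H = 306.55 K, so ΔT = 28.50 K.
COP_Carnot = T_C/ΔT = 278.05/28.50 = 9.756.
Q̇_max = COP_Carnot × Ẇ = 9.756 × 3.510 kW = 34.24 kW = 34240 W.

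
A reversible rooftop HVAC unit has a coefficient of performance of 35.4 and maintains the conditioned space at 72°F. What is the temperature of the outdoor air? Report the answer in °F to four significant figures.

COP_R = T_C/(T_H − T_C) gives T_H − T_C = T_C/COP.
With T_C = 295.37 K, T_H = 295.37 × (1 + 1/35.4) = 303.72 K.
Converting, 303.72 K = 87.02°F.

87.02 °F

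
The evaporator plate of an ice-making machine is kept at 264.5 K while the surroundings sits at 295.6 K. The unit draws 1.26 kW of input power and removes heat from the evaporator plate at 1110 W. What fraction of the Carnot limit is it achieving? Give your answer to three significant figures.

Converting, Q̇_C = 1110 W = 1.110 kW, so COP_actual = Q̇_C/Ẇ = 1.110/1.260 = 0.8810.
The reservoir spacing is ΔT = 295.6 − 264.5 = 31.10 K.
COP_Carnot = T_C/ΔT = 264.50/31.10 = 8.505.
η_II = COP_actual/COP_Carnot = 0.8810/8.505 = 0.1036.

0.104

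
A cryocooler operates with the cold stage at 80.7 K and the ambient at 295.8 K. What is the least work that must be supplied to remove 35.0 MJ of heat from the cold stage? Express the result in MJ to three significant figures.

The reservoir spacing is ΔT = 295.8 − 80.7 = 215.1 K.
The reversible limit is COP_R = T_C/ΔT = 0.3752, so W_min = Q_C/COP = Q_C·ΔT/T_C.
W_min = 35.00 × 215.1/80.70 = 93.29 MJ.

93.3 MJ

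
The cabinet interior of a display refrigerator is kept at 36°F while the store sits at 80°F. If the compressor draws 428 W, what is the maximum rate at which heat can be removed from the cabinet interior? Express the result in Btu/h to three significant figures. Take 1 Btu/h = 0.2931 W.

16500 Btu/h

In absolute terms T_C = 275.37 K and T_H = 299.82 K, so ΔT = 24.44 K.
COP_Carnot = T_C/ΔT = 275.37/24.44 = 11.27.
Q̇_max = COP_Carnot × Ẇ = 11.27 × 428.0 W = 4822 W = 16450 Btu/h.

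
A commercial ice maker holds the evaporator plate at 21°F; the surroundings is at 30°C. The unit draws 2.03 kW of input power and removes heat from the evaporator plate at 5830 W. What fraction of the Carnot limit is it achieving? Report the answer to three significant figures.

Converting, Q̇_C = 5830 W = 5.830 kW, so COP_actual = Q̇_C/Ẇ = 5.830/2.030 = 2.872.
In absolute terms T_C = 267.04 K and T_H = 303.15 K, so ΔT = 36.11 K.
COP_Carnot = T_C/ΔT = 267.04/36.11 = 7.395.
η_II = COP_actual/COP_Carnot = 2.872/7.395 = 0.3884.

0.388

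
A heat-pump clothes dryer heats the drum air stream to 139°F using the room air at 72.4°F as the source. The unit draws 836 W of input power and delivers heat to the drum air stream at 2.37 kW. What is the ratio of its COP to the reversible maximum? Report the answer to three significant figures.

Converting, Q̇_H = 2.370 kW = 2370 W, so COP_actual = Q̇_H/Ẇ = 2370/836.0 = 2.835.
In absolute terms T_C = 295.59 K and T_H = 332.59 K, so ΔT = 37.00 K.
COP_Carnot = T_H/ΔT = 332.59/37.00 = 8.989.
η_II = COP_actual/COP_Carnot = 2.835/8.989 = 0.3154.

0.315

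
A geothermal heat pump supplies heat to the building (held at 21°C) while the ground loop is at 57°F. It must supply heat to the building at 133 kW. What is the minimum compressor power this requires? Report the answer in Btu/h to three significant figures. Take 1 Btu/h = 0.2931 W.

11000 Btu/h

In absolute terms T_C = 287.04 K and T_H = 294.15 K, so ΔT = 7.111 K.
COP_Carnot = T_H/ΔT = 294.15/7.111 = 41.36.
Ẇ_min = Q̇/COP_Carnot = 133.0/41.36 = 3.215 kW = 10970 Btu/h.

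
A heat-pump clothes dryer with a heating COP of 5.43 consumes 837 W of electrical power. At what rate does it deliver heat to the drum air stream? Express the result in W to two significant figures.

4500 W

Q̇_H = COP_HP × Ẇ = 5.43 × 837.0 = 4545 W.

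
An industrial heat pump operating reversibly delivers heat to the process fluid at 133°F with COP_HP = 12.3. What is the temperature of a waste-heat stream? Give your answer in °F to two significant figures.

COP_HP = T_H/(T_H − T_C) gives T_H − T_C = T_H/COP.
With T_H = 329.26 K, T_C = 329.26 × (1 − 1/12.3) = 302.49 K.
Converting, 302.49 K = 84.82°F.

85 °F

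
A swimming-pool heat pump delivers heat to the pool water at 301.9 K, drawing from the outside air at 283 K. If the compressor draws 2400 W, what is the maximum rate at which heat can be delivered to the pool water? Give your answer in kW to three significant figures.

38.3 kW

The reservoir spacing is ΔT = 301.9 − 283 = 18.90 K.
COP_Carnot = T_H/ΔT = 301.90/18.90 = 15.97.
Q̇_max = COP_Carnot × Ẇ = 15.97 × 2400 W = 38340 W = 38.34 kW.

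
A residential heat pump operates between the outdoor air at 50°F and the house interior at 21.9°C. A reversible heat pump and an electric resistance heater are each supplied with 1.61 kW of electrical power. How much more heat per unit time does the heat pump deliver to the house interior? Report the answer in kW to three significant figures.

In absolute terms T_C = 283.15 K and T_H = 295.05 K, so ΔT = 11.90 K.
COP_Carnot = T_H/ΔT = 295.05/11.90 = 24.79.
The heat pump delivers Q̇_H = COP × Ẇ = 39.92 kW; the resistance heater delivers Ẇ = 1.610 kW.
Extra = (COP − 1)·Ẇ = 38.31 kW.

38.3 kW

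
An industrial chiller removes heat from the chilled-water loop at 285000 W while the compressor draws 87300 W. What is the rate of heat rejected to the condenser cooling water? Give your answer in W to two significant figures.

For a cyclic device the first law requires Q̇_H = Q̇_C + Ẇ.
Q̇_H = Q̇_C + Ẇ = 372300 W.

370000 W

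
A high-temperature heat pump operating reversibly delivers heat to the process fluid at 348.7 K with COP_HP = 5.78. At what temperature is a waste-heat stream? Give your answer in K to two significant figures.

290 K

COP_HP = T_H/(T_H − T_C) gives T_H − T_C = T_H/COP.
With T_H = 348.70 K, T_C = 348.70 × (1 − 1/5.78) = 288.37 K.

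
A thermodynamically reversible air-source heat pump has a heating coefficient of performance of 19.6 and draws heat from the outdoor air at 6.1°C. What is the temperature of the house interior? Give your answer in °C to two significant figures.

21 °C

COP_HP = T_H/(T_H − T_C) rearranges to T_H = COP·T_C/(COP − 1).
With T_C = 279.25 K, T_H = 19.6 × 279.25/18.60 = 294.26 K.
Converting, 294.26 K = 21.11°C.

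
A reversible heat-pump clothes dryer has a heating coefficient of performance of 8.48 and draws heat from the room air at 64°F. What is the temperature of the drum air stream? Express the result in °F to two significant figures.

COP_HP = T_H/(T_H − T_C) rearranges to T_H = COP·T_C/(COP − 1).
With T_C = 290.93 K, T_H = 8.48 × 290.93/7.480 = 329.82 K.
Converting, 329.82 K = 134.01°F.

130 °F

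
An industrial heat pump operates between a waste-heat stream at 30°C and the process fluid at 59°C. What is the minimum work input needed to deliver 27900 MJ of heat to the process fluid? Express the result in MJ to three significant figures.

2440 MJ

In absolute terms T_C = 303.15 K and T_H = 332.15 K, so ΔT = 29.00 K.
The reversible limit is COP_HP = T_H/ΔT = 11.45, so W_min = Q_H/COP = Q_H·ΔT/T_H.
W_min = 27900 × 29.00/332.15 = 2436 MJ.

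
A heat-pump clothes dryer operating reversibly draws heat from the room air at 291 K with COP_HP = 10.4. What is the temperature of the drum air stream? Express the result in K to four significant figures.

COP_HP = T_H/(T_H − T_C) rearranges to T_H = COP·T_C/(COP − 1).
With T_C = 291.00 K, T_H = 10.4 × 291.00/9.400 = 321.96 K.

322.0 K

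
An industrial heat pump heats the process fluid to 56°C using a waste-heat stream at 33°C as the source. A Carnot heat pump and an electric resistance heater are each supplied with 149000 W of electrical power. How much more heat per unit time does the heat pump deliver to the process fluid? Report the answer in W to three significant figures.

In absolute terms T_C = 306.15 K and T_H = 329.15 K, so ΔT = 23.00 K.
COP_Carnot = T_H/ΔT = 329.15/23.00 = 14.31.
The heat pump delivers Q̇_H = COP × Ẇ = 2132000 W; the resistance heater delivers Ẇ = 149000 W.
Extra = (COP − 1)·Ẇ = 1983000 W.

1980000 W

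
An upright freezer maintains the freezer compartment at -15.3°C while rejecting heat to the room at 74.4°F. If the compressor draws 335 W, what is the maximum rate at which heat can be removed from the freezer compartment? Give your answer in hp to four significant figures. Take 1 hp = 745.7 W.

2.981 hp

In absolute terms T_C = 257.85 K and T_H = 296.71 K, so ΔT = 38.86 K.
COP_Carnot = T_C/ΔT = 257.85/38.86 = 6.636.
Q̇_max = COP_Carnot × Ẇ = 6.636 × 335.0 W = 2223 W = 2.981 hp.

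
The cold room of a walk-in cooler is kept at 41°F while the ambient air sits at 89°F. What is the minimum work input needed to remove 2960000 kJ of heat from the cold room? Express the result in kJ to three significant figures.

In absolute terms T_C = 278.15 K and T_H = 304.82 K, so ΔT = 26.67 K.
The reversible limit is COP_R = T_C/ΔT = 10.43, so W_min = Q_C/COP = Q_C·ΔT/T_C.
W_min = 2960000 × 26.67/278.15 = 283800 kJ.

284000 kJ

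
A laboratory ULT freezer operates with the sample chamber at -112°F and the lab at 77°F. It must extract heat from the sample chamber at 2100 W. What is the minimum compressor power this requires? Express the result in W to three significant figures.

1140 W

In absolute terms T_C = 193.15 K and T_H = 298.15 K, so ΔT = 105.0 K.
COP_Carnot = T_C/ΔT = 193.15/105.0 = 1.840.
Ẇ_min = Q̇/COP_Carnot = 2100/1.840 = 1142 W.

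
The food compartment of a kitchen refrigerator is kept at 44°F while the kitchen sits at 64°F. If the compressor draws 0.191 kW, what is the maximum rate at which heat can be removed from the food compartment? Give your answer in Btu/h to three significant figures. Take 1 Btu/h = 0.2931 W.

16400 Btu/h

In absolute terms T_C = 279.82 K and T_H = 290.93 K, so ΔT = 11.11 K.
COP_Carnot = T_C/ΔT = 279.82/11.11 = 25.18.
Q̇_max = COP_Carnot × Ẇ = 25.18 × 0.1910 kW = 4.810 kW = 16410 Btu/h.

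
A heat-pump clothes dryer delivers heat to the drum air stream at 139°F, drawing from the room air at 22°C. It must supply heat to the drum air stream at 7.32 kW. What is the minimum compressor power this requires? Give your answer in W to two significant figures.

In absolute terms T_C = 295.15 K and T_H = 332.59 K, so ΔT = 37.44 K.
COP_Carnot = T_H/ΔT = 332.59/37.44 = 8.882.
Ẇ_min = Q̇/COP_Carnot = 7.320/8.882 = 0.8241 kW = 824.1 W.

820 W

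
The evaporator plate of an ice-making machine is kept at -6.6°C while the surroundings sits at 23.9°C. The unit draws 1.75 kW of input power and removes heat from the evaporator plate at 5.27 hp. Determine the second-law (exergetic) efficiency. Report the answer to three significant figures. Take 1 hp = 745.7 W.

Converting, Q̇_C = 5.270 hp = 3.930 kW, so COP_actual = Q̇_C/Ẇ = 3.930/1.750 = 2.246.
In absolute terms T_C = 266.55 K and T_H = 297.05 K, so ΔT = 30.50 K.
COP_Carnot = T_C/ΔT = 266.55/30.50 = 8.739.
η_II = COP_actual/COP_Carnot = 2.246/8.739 = 0.2570.

0.257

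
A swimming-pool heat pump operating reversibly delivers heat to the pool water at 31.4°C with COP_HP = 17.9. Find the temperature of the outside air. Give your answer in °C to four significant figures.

14.39 °C

COP_HP = T_H/(T_H − T_C) gives T_H − T_C = T_H/COP.
With T_H = 304.55 K, T_C = 304.55 × (1 − 1/17.9) = 287.54 K.
Converting, 287.54 K = 14.39°C.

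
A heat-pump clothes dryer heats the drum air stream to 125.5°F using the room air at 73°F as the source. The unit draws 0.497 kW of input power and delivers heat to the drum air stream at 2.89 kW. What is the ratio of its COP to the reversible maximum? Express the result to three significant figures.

COP_actual = Q̇_H/Ẇ = 2.890/0.4970 = 5.815.
In absolute terms T_C = 295.93 K and T_H = 325.09 K, so ΔT = 29.17 K.
COP_Carnot = T_H/ΔT = 325.09/29.17 = 11.15.
η_II = COP_actual/COP_Carnot = 5.815/11.15 = 0.5217.

0.522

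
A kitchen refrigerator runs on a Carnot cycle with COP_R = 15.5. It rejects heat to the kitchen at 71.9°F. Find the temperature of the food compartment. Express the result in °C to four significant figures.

For a Carnot refrigerator COP_R = T_C/(T_H − T_C), so T_C = COP·T_H/(1 + COP).
With T_H = 295.32 K, T_C = 15.5 × 295.32/16.50 = 277.42 K.
Converting, 277.42 K = 4.27°C.

4.269 °C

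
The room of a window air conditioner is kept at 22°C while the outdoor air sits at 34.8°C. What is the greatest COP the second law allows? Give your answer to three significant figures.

23.1

In absolute terms T_C = 295.15 K and T_H = 307.95 K, so ΔT = 12.80 K.
For a reversible cycle, COP_Carnot = T_C/ΔT = 295.15/12.80 = 23.06.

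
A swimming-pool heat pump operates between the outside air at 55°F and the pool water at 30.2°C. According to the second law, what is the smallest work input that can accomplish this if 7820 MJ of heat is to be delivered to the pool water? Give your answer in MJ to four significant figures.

449.1 MJ

In absolute terms T_C = 285.93 K and T_H = 303.35 K, so ΔT = 17.42 K.
The reversible limit is COP_HP = T_H/ΔT = 17.41, so W_min = Q_H/COP = Q_H·ΔT/T_H.
W_min = 7820 × 17.42/303.35 = 449.1 MJ.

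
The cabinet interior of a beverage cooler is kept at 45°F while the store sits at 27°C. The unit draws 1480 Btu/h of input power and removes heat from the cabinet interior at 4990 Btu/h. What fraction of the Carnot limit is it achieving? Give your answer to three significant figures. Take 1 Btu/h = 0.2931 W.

COP_actual = Q̇_C/Ẇ = 4990/1480 = 3.372.
In absolute terms T_C = 280.37 K and T_H = 300.15 K, so ΔT = 19.78 K.
COP_Carnot = T_C/ΔT = 280.37/19.78 = 14.18.
η_II = COP_actual/COP_Carnot = 3.372/14.18 = 0.2378.

0.238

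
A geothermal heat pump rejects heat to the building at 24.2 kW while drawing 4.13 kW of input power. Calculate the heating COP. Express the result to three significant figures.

The first law gives Q̇_H = Q̇_C + Ẇ, so the three rates are Q̇_C = 20.07, Q̇_H = 24.20, Ẇ = 4.130 kW.
COP_HP = Q̇_H/Ẇ = 24.20/4.130 = 5.860.

5.86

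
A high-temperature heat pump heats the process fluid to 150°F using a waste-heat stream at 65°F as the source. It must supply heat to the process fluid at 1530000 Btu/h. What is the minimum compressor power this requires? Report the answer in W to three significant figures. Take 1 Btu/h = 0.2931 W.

62500 W

In absolute terms T_C = 291.48 K and T_H = 338.71 K, so ΔT = 47.22 K.
COP_Carnot = T_H/ΔT = 338.71/47.22 = 7.173.
Ẇ_min = Q̇/COP_Carnot = 1530000/7.173 = 213300 Btu/h = 62520 W.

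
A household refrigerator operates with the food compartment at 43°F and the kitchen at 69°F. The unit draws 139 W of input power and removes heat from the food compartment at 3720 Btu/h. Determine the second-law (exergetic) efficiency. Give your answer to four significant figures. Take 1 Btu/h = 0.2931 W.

Converting, Q̇_C = 3720 Btu/h = 1090 W, so COP_actual = Q̇_C/Ẇ = 1090/139.0 = 7.844.
In absolute terms T_C = 279.26 K and T_H = 293.71 K, so ΔT = 14.44 K.
COP_Carnot = T_C/ΔT = 279.26/14.44 = 19.33.
η_II = COP_actual/COP_Carnot = 7.844/19.33 = 0.4057.

0.4057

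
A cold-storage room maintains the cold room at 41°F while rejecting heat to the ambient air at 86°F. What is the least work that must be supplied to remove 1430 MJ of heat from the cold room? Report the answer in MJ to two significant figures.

In absolute terms T_C = 278.15 K and T_H = 303.15 K, so ΔT = 25.00 K.
The reversible limit is COP_R = T_C/ΔT = 11.13, so W_min = Q_C/COP = Q_C·ΔT/T_C.
W_min = 1430 × 25.00/278.15 = 128.5 MJ.

130 MJ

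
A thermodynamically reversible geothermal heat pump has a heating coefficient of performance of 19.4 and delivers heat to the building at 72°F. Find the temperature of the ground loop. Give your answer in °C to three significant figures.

COP_HP = T_H/(T_H − T_C) gives T_H − T_C = T_H/COP.
With T_H = 295.37 K, T_C = 295.37 × (1 − 1/19.4) = 280.15 K.
Converting, 280.15 K = 7.00°C.

7.00 °C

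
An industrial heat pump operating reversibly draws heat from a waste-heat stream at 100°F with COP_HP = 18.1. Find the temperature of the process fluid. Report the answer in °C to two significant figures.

56 °C

COP_HP = T_H/(T_H − T_C) rearranges to T_H = COP·T_C/(COP − 1).
With T_C = 310.93 K, T_H = 18.1 × 310.93/17.10 = 329.11 K.
Converting, 329.11 K = 55.96°C.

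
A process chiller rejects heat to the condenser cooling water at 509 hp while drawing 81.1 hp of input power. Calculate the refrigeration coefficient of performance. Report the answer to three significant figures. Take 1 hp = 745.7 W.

5.28

The first law gives Q̇_H = Q̇_C + Ẇ, so the three rates are Q̇_C = 427.9, Q̇_H = 509.0, Ẇ = 81.10 hp.
COP_R = Q̇_C/Ẇ = 427.9/81.10 = 5.276.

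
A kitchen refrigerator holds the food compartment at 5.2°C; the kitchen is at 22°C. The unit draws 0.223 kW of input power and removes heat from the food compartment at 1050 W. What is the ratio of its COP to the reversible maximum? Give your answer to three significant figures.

Converting, Q̇_C = 1050 W = 1.050 kW, so COP_actual = Q̇_C/Ẇ = 1.050/0.2230 = 4.709.
In absolute terms T_C = 278.35 K and T_H = 295.15 K, so ΔT = 16.80 K.
COP_Carnot = T_C/ΔT = 278.35/16.80 = 16.57.
η_II = COP_actual/COP_Carnot = 4.709/16.57 = 0.2842.

0.284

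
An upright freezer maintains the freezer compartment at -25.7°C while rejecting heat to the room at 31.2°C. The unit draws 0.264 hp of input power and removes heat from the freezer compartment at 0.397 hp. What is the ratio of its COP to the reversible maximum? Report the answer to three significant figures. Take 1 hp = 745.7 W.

COP_actual = Q̇_C/Ẇ = 0.3970/0.2640 = 1.504.
In absolute terms T_C = 247.45 K and T_H = 304.35 K, so ΔT = 56.90 K.
COP_Carnot = T_C/ΔT = 247.45/56.90 = 4.349.
η_II = COP_actual/COP_Carnot = 1.504/4.349 = 0.3458.

0.346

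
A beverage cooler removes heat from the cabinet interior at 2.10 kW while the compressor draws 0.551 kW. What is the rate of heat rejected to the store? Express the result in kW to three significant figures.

For a cyclic device the first law requires Q̇_H = Q̇_C + Ẇ.
Q̇_H = Q̇_C + Ẇ = 2.651 kW.

2.65 kW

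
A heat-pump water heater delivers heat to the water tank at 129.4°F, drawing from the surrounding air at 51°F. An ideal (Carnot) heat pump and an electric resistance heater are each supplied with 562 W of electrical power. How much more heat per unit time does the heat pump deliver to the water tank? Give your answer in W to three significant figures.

3660 W

In absolute terms T_C = 283.71 K and T_H = 327.26 K, so ΔT = 43.56 K.
COP_Carnot = T_H/ΔT = 327.26/43.56 = 7.514.
The heat pump delivers Q̇_H = COP × Ẇ = 4223 W; the resistance heater delivers Ẇ = 562.0 W.
Extra = (COP − 1)·Ẇ = 3661 W.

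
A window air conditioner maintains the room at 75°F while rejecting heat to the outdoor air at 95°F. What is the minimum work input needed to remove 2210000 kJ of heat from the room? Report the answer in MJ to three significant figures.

In absolute terms T_C = 297.04 K and T_H = 308.15 K, so ΔT = 11.11 K.
The reversible limit is COP_R = T_C/ΔT = 26.73, so W_min = Q_C/COP = Q_C·ΔT/T_C.
W_min = 2210000 × 11.11/297.04 = 82670 kJ = 82.67 MJ.

82.7 MJ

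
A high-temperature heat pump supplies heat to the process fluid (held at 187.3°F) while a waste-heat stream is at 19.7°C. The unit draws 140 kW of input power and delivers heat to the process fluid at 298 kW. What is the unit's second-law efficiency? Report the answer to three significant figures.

COP_actual = Q̇_H/Ẇ = 298.0/140.0 = 2.129.
In absolute terms T_C = 292.85 K and T_H = 359.43 K, so ΔT = 66.58 K.
COP_Carnot = T_H/ΔT = 359.43/66.58 = 5.399.
η_II = COP_actual/COP_Carnot = 2.129/5.399 = 0.3943.

0.394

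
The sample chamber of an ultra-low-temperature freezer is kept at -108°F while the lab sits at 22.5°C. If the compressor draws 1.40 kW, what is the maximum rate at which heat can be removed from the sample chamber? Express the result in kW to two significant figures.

2.7 kW

In absolute terms T_C = 195.37 K and T_H = 295.65 K, so ΔT = 100.3 K.
COP_Carnot = T_C/ΔT = 195.37/100.3 = 1.948.
Q̇_max = COP_Carnot × Ẇ = 1.948 × 1.400 kW = 2.728 kW.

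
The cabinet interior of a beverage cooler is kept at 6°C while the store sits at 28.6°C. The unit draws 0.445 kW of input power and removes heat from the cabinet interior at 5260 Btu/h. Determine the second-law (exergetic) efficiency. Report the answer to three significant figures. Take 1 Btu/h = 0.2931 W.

0.280

Converting, Q̇_C = 5260 Btu/h = 1.542 kW, so COP_actual = Q̇_C/Ẇ = 1.542/0.4450 = 3.465.
In absolute terms T_C = 279.15 K and T_H = 301.75 K, so ΔT = 22.60 K.
COP_Carnot = T_C/ΔT = 279.15/22.60 = 12.35.
η_II = COP_actual/COP_Carnot = 3.465/12.35 = 0.2805.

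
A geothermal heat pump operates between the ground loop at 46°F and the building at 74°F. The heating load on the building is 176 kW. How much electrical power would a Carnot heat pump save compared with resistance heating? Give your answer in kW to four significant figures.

In absolute terms T_C = 280.93 K and T_H = 296.48 K, so ΔT = 15.56 K.
COP_Carnot = T_H/ΔT = 296.48/15.56 = 19.06.
Resistance heating needs Ẇ_res = Q̇_H = 176.0 kW; the reversible heat pump needs only Ẇ_hp = Q̇_H/COP = 9.234 kW.
Saving = 176.0 − 9.234 = 166.8 kW.

166.8 kW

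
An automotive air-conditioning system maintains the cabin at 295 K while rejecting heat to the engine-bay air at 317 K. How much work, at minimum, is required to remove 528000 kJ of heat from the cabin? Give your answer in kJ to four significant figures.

39380 kJ

The reservoir spacing is ΔT = 317 − 295 = 22.00 K.
The reversible limit is COP_R = T_C/ΔT = 13.41, so W_min = Q_C/COP = Q_C·ΔT/T_C.
W_min = 528000 × 22.00/295.00 = 39380 kJ.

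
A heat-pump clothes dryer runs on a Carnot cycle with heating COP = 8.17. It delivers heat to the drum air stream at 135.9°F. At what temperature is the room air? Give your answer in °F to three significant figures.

63.0 °F

COP_HP = T_H/(T_H − T_C) gives T_H − T_C = T_H/COP.
With T_H = 330.87 K, T_C = 330.87 × (1 − 1/8.17) = 290.37 K.
Converting, 290.37 K = 63.00°F.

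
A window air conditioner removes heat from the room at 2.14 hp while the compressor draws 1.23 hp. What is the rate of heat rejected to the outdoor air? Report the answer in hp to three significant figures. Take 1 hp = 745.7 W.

3.37 hp

For a cyclic device the first law requires Q̇_H = Q̇_C + Ẇ.
Q̇_H = Q̇_C + Ẇ = 3.370 hp.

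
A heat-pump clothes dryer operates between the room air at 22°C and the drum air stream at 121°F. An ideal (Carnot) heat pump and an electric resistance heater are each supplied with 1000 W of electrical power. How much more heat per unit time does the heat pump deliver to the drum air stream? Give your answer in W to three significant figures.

10800 W

In absolute terms T_C = 295.15 K and T_H = 322.59 K, so ΔT = 27.44 K.
COP_Carnot = T_H/ΔT = 322.59/27.44 = 11.75.
The heat pump delivers Q̇_H = COP × Ẇ = 11750 W; the resistance heater delivers Ẇ = 1000 W.
Extra = (COP − 1)·Ẇ = 10750 W.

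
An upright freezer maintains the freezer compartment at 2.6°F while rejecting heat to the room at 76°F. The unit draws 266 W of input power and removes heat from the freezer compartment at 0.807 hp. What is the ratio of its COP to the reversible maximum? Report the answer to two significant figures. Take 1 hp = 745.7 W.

Converting, Q̇_C = 0.8070 hp = 601.8 W, so COP_actual = Q̇_C/Ẇ = 601.8/266.0 = 2.262.
In absolute terms T_C = 256.82 K and T_H = 297.59 K, so ΔT = 40.78 K.
COP_Carnot = T_C/ΔT = 256.82/40.78 = 6.298.
η_II = COP_actual/COP_Carnot = 2.262/6.298 = 0.3592.

0.36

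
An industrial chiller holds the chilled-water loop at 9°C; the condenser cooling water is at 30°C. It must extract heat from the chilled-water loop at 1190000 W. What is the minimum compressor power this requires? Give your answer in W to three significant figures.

88600 W

In absolute terms T_C = 282.15 K and T_H = 303.15 K, so ΔT = 21.00 K.
COP_Carnot = T_C/ΔT = 282.15/21.00 = 13.44.
Ẇ_min = Q̇/COP_Carnot = 1190000/13.44 = 88570 W.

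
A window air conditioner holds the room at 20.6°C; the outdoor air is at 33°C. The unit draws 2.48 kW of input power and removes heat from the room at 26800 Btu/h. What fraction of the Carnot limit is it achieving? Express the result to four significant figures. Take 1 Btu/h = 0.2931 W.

0.1337

Converting, Q̇_C = 26800 Btu/h = 7.855 kW, so COP_actual = Q̇_C/Ẇ = 7.855/2.480 = 3.167.
In absolute terms T_C = 293.75 K and T_H = 306.15 K, so ΔT = 12.40 K.
COP_Carnot = T_C/ΔT = 293.75/12.40 = 23.69.
η_II = COP_actual/COP_Carnot = 3.167/23.69 = 0.1337.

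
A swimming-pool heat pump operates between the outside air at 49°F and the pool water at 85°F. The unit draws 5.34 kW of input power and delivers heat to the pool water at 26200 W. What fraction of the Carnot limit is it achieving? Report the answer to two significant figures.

Converting, Q̇_H = 26200 W = 26.20 kW, so COP_actual = Q̇_H/Ẇ = 26.20/5.340 = 4.906.
In absolute terms T_C = 282.59 K and T_H = 302.59 K, so ΔT = 20.00 K.
COP_Carnot = T_H/ΔT = 302.59/20.00 = 15.13.
η_II = COP_actual/COP_Carnot = 4.906/15.13 = 0.3243.

0.32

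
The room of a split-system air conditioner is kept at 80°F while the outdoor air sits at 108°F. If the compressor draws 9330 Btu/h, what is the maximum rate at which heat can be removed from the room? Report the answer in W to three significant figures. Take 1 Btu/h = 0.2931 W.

In absolute terms T_C = 299.82 K and T_H = 315.37 K, so ΔT = 15.56 K.
COP_Carnot = T_C/ΔT = 299.82/15.56 = 19.27.
Q̇_max = COP_Carnot × Ẇ = 19.27 × 9330 Btu/h = 179800 Btu/h = 52710 W.

52700 W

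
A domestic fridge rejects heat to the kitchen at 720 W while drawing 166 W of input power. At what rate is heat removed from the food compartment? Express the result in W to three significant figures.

For a cyclic device the first law requires Q̇_H = Q̇_C + Ẇ.
Q̇_C = Q̇_H − Ẇ = 554.0 W.

554 W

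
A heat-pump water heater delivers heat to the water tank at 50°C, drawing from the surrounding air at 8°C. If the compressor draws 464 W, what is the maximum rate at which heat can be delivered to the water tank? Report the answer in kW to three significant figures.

In absolute terms T_C = 281.15 K and T_H = 323.15 K, so ΔT = 42.00 K.
COP_Carnot = T_H/ΔT = 323.15/42.00 = 7.694.
Q̇_max = COP_Carnot × Ẇ = 7.694 × 464.0 W = 3570 W = 3.570 kW.

3.57 kW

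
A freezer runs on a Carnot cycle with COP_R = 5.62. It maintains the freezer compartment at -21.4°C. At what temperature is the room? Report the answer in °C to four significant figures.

23.40 °C

COP_R = T_C/(T_H − T_C) gives T_H − T_C = T_C/COP.
With T_C = 251.75 K, T_H = 251.75 × (1 + 1/5.62) = 296.55 K.
Converting, 296.55 K = 23.40°C.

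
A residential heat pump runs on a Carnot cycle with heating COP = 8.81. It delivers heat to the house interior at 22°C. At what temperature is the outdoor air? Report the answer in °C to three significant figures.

-11.5 °C

COP_HP = T_H/(T_H − T_C) gives T_H − T_C = T_H/COP.
With T_H = 295.15 K, T_C = 295.15 × (1 − 1/8.81) = 261.65 K.
Converting, 261.65 K = -11.50°C.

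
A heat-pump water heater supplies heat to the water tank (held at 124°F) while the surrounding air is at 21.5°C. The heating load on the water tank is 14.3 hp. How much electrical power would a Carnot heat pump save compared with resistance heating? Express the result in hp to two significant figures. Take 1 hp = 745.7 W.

In absolute terms T_C = 294.65 K and T_H = 324.26 K, so ΔT = 29.61 K.
COP_Carnot = T_H/ΔT = 324.26/29.61 = 10.95.
Resistance heating needs Ẇ_res = Q̇_H = 14.30 hp; the reversible heat pump needs only Ẇ_hp = Q̇_H/COP = 1.306 hp.
Saving = 14.30 − 1.306 = 12.99 hp.

13 hp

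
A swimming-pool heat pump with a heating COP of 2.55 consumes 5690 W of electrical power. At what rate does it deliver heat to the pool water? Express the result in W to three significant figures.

14500 W

Q̇_H = COP_HP × Ẇ = 2.55 × 5690 = 14510 W.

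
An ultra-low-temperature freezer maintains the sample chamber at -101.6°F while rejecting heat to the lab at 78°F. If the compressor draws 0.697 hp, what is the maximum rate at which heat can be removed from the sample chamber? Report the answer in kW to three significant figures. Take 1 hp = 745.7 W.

1.04 kW

In absolute terms T_C = 198.93 K and T_H = 298.71 K, so ΔT = 99.78 K.
COP_Carnot = T_C/ΔT = 198.93/99.78 = 1.994.
Q̇_max = COP_Carnot × Ẇ = 1.994 × 0.6970 hp = 1.390 hp = 1.036 kW.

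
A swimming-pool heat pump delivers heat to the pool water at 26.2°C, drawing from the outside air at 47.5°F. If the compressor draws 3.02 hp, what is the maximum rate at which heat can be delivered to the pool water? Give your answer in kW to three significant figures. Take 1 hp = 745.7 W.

In absolute terms T_C = 281.76 K and T_H = 299.35 K, so ΔT = 17.59 K.
COP_Carnot = T_H/ΔT = 299.35/17.59 = 17.02.
Q̇_max = COP_Carnot × Ẇ = 17.02 × 3.020 hp = 51.40 hp = 38.33 kW.

38.3 kW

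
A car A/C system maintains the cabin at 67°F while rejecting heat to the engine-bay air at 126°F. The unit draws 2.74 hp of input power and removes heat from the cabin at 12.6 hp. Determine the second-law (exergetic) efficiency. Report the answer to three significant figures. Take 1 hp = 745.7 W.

0.515

COP_actual = Q̇_C/Ẇ = 12.60/2.740 = 4.599.
In absolute terms T_C = 292.59 K and T_H = 325.37 K, so ΔT = 32.78 K.
COP_Carnot = T_C/ΔT = 292.59/32.78 = 8.927.
η_II = COP_actual/COP_Carnot = 4.599/8.927 = 0.5151.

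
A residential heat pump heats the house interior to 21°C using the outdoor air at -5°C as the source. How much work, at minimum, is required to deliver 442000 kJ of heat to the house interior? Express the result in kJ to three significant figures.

In absolute terms T_C = 268.15 K and T_H = 294.15 K, so ΔT = 26.00 K.
The reversible limit is COP_HP = T_H/ΔT = 11.31, so W_min = Q_H/COP = Q_H·ΔT/T_H.
W_min = 442000 × 26.00/294.15 = 39070 kJ.

39100 kJ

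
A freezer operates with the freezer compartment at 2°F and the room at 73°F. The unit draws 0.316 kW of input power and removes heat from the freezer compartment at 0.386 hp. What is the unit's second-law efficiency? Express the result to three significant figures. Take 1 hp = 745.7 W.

0.140

Converting, Q̇_C = 0.3860 hp = 0.2878 kW, so COP_actual = Q̇_C/Ẇ = 0.2878/0.3160 = 0.9109.
In absolute terms T_C = 256.48 K and T_H = 295.93 K, so ΔT = 39.44 K.
COP_Carnot = T_C/ΔT = 256.48/39.44 = 6.502.
η_II = COP_actual/COP_Carnot = 0.9109/6.502 = 0.1401.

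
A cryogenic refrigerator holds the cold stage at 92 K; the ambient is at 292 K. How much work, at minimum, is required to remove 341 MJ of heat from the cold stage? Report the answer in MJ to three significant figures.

741 MJ

The reservoir spacing is ΔT = 292 − 92 = 200.0 K.
The reversible limit is COP_R = T_C/ΔT = 0.4600, so W_min = Q_C/COP = Q_C·ΔT/T_C.
W_min = 341.0 × 200.0/92.00 = 741.3 MJ.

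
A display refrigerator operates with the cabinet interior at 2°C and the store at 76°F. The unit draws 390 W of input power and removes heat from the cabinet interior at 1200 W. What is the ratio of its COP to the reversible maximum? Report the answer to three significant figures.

0.251

COP_actual = Q̇_C/Ẇ = 1200/390.0 = 3.077.
In absolute terms T_C = 275.15 K and T_H = 297.59 K, so ΔT = 22.44 K.
COP_Carnot = T_C/ΔT = 275.15/22.44 = 12.26.
η_II = COP_actual/COP_Carnot = 3.077/12.26 = 0.2510.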